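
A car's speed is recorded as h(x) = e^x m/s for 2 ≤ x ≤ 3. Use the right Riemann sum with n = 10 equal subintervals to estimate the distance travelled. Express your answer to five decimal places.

Δx = (3 − 2)/10 = 0.1.
Right endpoints: 2.1, 2.2, 2.3, 2.4, 2.5, 2.6, 2.7, 2.8, 2.9, 3.
h(2.1) ≈ 8.16617, h(2.2) ≈ 9.02501, h(2.3) ≈ 9.97418, h(2.4) ≈ 11.02318, h(2.5) ≈ 12.18249, h(2.6) ≈ 13.46374, h(2.7) ≈ 14.87973, h(2.8) ≈ 16.44465, h(2.9) ≈ 18.17415, h(3) ≈ 20.08554.
Sum = Δx · [h(2.1) + h(2.2) + h(2.3) + ...].
Sum ≈ 13.34188.

13.34188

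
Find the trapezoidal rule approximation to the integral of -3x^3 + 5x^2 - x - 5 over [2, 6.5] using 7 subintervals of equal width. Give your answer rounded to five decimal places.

Δx = (6.5 − 2)/7 = 9/14.
f(2) = -11, f(37/14) = -77101/2744, f(23/7) = -20828/343, f(55/14) = -311875/2744, f(32/7) = -65747/343, f(73/14) = -822049/2744, f(41/7) = -151652/343, f(6.5) = -624.125.
T_7 = (Δx/2)·[f(x_0) + 2f(x_1) + ... + 2f(x_{6}) + f(x_7)].
Sum ≈ -934.35268.

-934.35268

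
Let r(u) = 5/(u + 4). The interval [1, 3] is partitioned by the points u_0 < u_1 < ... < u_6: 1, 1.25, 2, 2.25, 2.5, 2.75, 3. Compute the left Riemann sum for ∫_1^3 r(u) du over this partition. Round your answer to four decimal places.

Subinterval widths: 0.25, 0.75, 0.25, 0.25, 0.25, 0.25.
Left endpoints: 1, 1.25, 2, 2.25, 2.5, 2.75.
r(1) = 1, r(1.25) = 20/21, r(2) = 5/6, r(2.25) = 0.8, r(2.5) = 10/13, r(2.75) = 20/27.
Sum = Σ Δu_i · r(u_i).
Sum ≈ 1.7501.

1.7501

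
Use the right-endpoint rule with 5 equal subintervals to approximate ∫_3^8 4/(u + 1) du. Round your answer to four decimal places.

Δu = (8 − 3)/5 = 1.
Right endpoints: 4, 5, 6, 7, 8.
f(4) = 0.8, f(5) = 2/3, f(6) = 4/7, f(7) = 0.5, f(8) = 4/9.
Sum = Δu · [f(4) + f(5) + f(6) + f(7) + f(8)].
Sum ≈ 2.9825.

2.9825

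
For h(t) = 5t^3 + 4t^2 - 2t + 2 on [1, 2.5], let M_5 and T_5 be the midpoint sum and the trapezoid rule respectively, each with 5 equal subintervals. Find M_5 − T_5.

M_5 = 64.4878125.
T_5 = 65.50875.
M_5 − T_5 = -1.0209375.

-1.0209375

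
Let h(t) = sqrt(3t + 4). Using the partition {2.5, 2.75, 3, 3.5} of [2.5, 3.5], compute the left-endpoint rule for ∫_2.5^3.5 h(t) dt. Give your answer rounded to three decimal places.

3.526

Subinterval widths: 0.25, 0.25, 0.5.
Left endpoints: 2.5, 2.75, 3.
h(2.5) ≈ 3.391, h(2.75) ≈ 3.500, h(3) ≈ 3.606.
Sum = Σ Δt_i · h(t_i).
Sum ≈ 3.526.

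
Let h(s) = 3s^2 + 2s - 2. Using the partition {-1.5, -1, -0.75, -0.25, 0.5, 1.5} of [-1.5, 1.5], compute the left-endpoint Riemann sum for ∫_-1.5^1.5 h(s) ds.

Subinterval widths: 0.5, 0.25, 0.5, 0.75, 1.
Left endpoints: -1.5, -1, -0.75, -0.25, 0.5.
h(-1.5) = 1.75, h(-1) = -1, h(-0.75) = -1.8125, h(-0.25) = -2.3125, h(0.5) = -0.25.
Sum = Σ Δs_i · h(s_i).
Sum = -2.265625.

-2.265625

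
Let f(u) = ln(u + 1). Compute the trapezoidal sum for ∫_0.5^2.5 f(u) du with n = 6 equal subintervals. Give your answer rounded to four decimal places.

Δu = (2.5 − 0.5)/6 = 1/3.
f(0.5) ≈ 0.4055, f(5/6) ≈ 0.6061, f(7/6) ≈ 0.7732, f(1.5) ≈ 0.9163, f(11/6) ≈ 1.0415, f(13/6) ≈ 1.1527, f(2.5) ≈ 1.2528.
T_6 = (Δu/2)·[f(u_0) + 2f(u_1) + ... + 2f(u_{5}) + f(u_6)].
Sum ≈ 1.7730.

1.7730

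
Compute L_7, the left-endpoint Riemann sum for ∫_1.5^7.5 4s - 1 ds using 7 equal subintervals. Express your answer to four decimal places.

91.7143

Δs = (7.5 − 1.5)/7 = 6/7.
Left endpoints: 1.5, 33/14, 45/14, 57/14, 69/14, 81/14, 93/14.
f(1.5) = 5, f(33/14) = 59/7, f(45/14) = 83/7, f(57/14) = 107/7, f(69/14) = 131/7, f(81/14) = 155/7, f(93/14) = 179/7.
Sum = Δs · [f(1.5) + f(33/14) + f(45/14) + ...].
Sum ≈ 91.7143.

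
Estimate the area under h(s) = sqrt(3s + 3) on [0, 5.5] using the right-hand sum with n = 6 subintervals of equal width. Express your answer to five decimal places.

Δs = (5.5 − 0)/6 = 11/12.
Right endpoints: 11/12, 11/6, 2.75, 11/3, 55/12, 5.5.
h(11/12) ≈ 2.39792, h(11/6) ≈ 2.91548, h(2.75) ≈ 3.35410, h(11/3) ≈ 3.74166, h(55/12) ≈ 4.09268, h(5.5) ≈ 4.41588.
Sum = Δs · [h(11/12) + h(11/6) + h(2.75) + ...].
Sum ≈ 19.17457.

19.17457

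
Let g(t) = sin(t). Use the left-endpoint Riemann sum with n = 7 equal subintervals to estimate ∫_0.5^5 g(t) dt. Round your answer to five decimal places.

Δt = (5 − 0.5)/7 = 9/14.
Left endpoints: 0.5, 8/7, 25/14, 17/7, 43/14, 26/7, 61/14.
g(0.5) ≈ 0.47943, g(8/7) ≈ 0.90982, g(25/14) ≈ 0.97699, g(17/7) ≈ 0.65412, g(43/14) ≈ 0.07011, g(26/7) ≈ -0.54190, g(61/14) ≈ -0.93756.
Sum = Δt · [g(0.5) + g(8/7) + g(25/14) + ...].
Sum ≈ 1.03565.

1.03565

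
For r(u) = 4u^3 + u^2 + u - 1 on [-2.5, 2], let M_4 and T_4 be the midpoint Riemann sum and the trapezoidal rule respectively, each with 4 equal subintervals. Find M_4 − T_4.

M_4 = -19.86328125.
T_4 = -22.7109375.
M_4 − T_4 = 2.84765625.

2.84765625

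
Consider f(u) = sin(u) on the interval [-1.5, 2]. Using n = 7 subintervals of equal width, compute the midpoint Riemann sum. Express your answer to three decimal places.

Δu = (2 − (-1.5))/7 = 0.5.
Midpoints: -1.25, -0.75, -0.25, 0.25, 0.75, 1.25, 1.75.
f(-1.25) ≈ -0.949, f(-0.75) ≈ -0.682, f(-0.25) ≈ -0.247, f(0.25) ≈ 0.247, f(0.75) ≈ 0.682, f(1.25) ≈ 0.949, f(1.75) ≈ 0.984.
Sum = Δu · [f(-1.25) + f(-0.75) + f(-0.25) + ...].
Sum ≈ 0.492.

0.492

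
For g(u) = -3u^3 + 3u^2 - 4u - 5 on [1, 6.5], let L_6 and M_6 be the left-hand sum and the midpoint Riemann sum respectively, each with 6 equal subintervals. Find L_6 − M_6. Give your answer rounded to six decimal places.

L_6 ≈ -868.50824653.
M_6 ≈ -1162.57921007.
L_6 − M_6 ≈ 294.070964.

294.070964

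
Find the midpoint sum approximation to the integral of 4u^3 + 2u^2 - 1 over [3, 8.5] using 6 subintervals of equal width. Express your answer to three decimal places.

Δu = (8.5 − 3)/6 = 11/12.
Midpoints: 83/24, 4.375, 127/24, 149/24, 7.125, 193/24.
f(83/24) = 650999/3456, f(4.375) = 372.2421875, f(127/24) = 2238475/3456, f(149/24) = 3570905/3456, f(7.125) = 1547.3515625, f(193/24) = 7632589/3456.
Sum = Δu · [f(83/24) + f(4.375) + f(127/24) + ...].
Sum ≈ 5497.635.

5497.635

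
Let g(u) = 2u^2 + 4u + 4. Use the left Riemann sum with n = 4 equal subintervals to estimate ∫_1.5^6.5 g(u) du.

220.9375

Δu = (6.5 − 1.5)/4 = 1.25.
Left endpoints: 1.5, 2.75, 4, 5.25.
g(1.5) = 14.5, g(2.75) = 30.125, g(4) = 52, g(5.25) = 80.125.
Sum = Δu · [g(1.5) + g(2.75) + g(4) + g(5.25)].
Sum = 220.9375.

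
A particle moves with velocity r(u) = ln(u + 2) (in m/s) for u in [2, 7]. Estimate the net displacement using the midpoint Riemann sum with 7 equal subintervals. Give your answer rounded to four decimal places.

9.2328

Δu = (7 − 2)/7 = 5/7.
Midpoints: 33/14, 43/14, 53/14, 4.5, 73/14, 83/14, 93/14.
r(33/14) ≈ 1.4718, r(43/14) ≈ 1.6236, r(53/14) ≈ 1.7554, r(4.5) ≈ 1.8718, r(73/14) ≈ 1.9761, r(83/14) ≈ 2.0705, r(93/14) ≈ 2.1567.
Sum = Δu · [r(33/14) + r(43/14) + r(53/14) + ...].
Sum ≈ 9.2328.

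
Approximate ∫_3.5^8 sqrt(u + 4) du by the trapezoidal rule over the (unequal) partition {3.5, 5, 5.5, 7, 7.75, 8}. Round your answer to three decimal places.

Subinterval widths: 1.5, 0.5, 1.5, 0.75, 0.25.
f(3.5) ≈ 2.739, f(5) ≈ 3.000, f(5.5) ≈ 3.082, f(7) ≈ 3.317, f(7.75) ≈ 3.428, f(8) ≈ 3.464.
On each subinterval the trapezoid contributes (Δu_i/2)·[f(u_{i-1}) + f(u_i)].
Sum ≈ 14.014.

14.014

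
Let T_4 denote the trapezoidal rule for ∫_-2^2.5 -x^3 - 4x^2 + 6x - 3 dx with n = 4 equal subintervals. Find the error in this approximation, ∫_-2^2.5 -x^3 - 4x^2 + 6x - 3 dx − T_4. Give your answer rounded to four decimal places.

Exact integral: ∫_-2^2.5 f(x) dx = -44.015625.
T_4 ≈ -48.524414.
Error ≈ -44.015625 − (-48.524414) ≈ 4.5088.

4.5088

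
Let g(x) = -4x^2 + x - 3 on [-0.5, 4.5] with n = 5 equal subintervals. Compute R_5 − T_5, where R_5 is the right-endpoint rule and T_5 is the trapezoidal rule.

R_5 = -167.5.
T_5 = -130.
R_5 − T_5 = -37.5.

-37.5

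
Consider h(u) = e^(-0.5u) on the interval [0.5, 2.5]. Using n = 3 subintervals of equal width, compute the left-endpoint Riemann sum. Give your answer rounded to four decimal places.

Δu = (2.5 − 0.5)/3 = 2/3.
Left endpoints: 0.5, 7/6, 11/6.
h(0.5) ≈ 0.7788, h(7/6) ≈ 0.5580, h(11/6) ≈ 0.3998.
Sum = Δu · [h(0.5) + h(7/6) + h(11/6)].
Sum ≈ 1.1578.

1.1578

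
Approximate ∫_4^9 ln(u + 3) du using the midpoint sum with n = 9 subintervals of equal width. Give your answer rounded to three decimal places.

Δu = (9 − 4)/9 = 5/9.
Midpoints: 77/18, 29/6, 97/18, 107/18, 6.5, 127/18, 137/18, 49/6, 157/18.
f(77/18) ≈ 1.985, f(29/6) ≈ 2.058, f(97/18) ≈ 2.127, f(107/18) ≈ 2.191, f(6.5) ≈ 2.251, f(127/18) ≈ 2.308, f(137/18) ≈ 2.362, f(49/6) ≈ 2.413, f(157/18) ≈ 2.461.
Sum = Δu · [f(77/18) + f(29/6) + f(97/18) + ...].
Sum ≈ 11.198.

11.198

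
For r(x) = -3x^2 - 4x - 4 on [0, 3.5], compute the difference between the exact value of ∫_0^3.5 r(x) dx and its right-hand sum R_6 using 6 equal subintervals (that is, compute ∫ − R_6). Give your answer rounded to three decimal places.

Exact integral: ∫_0^3.5 r(x) dx = -81.375.
R_6 ≈ -96.77257.
Error ≈ -81.375 − (-96.77257) ≈ 15.398.

15.398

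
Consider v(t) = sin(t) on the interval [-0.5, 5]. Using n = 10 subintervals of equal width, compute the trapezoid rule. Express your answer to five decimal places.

0.57887

Δt = (5 − (-0.5))/10 = 0.55.
v(-0.5) ≈ -0.47943, v(0.05) ≈ 0.04998, v(0.6) ≈ 0.56464, v(1.15) ≈ 0.91276, v(1.7) ≈ 0.99166, v(2.25) ≈ 0.77807, v(2.8) ≈ 0.33499, v(3.35) ≈ -0.20690, v(3.9) ≈ -0.68777, v(4.45) ≈ -0.96577, v(5) ≈ -0.95892.
T_10 = (Δt/2)·[v(t_0) + 2v(t_1) + ... + 2v(t_{9}) + v(t_10)].
Sum ≈ 0.57887.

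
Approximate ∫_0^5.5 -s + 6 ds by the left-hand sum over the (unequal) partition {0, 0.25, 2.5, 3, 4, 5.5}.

Subinterval widths: 0.25, 2.25, 0.5, 1, 1.5.
Left endpoints: 0, 0.25, 2.5, 3, 4.
f(0) = 6, f(0.25) = 5.75, f(2.5) = 3.5, f(3) = 3, f(4) = 2.
Sum = Σ Δs_i · f(s_i).
Sum = 22.1875.

22.1875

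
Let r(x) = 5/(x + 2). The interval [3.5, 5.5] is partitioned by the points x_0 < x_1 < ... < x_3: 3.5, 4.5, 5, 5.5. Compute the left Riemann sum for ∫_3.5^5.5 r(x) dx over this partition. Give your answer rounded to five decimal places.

1.65085

Subinterval widths: 1, 0.5, 0.5.
Left endpoints: 3.5, 4.5, 5.
r(3.5) = 10/11, r(4.5) = 10/13, r(5) = 5/7.
Sum = Σ Δx_i · r(x_i).
Sum ≈ 1.65085.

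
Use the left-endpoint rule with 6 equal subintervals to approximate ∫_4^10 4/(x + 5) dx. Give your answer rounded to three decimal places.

2.135

Δx = (10 − 4)/6 = 1.
Left endpoints: 4, 5, 6, 7, 8, 9.
f(4) = 4/9, f(5) = 0.4, f(6) = 4/11, f(7) = 1/3, f(8) = 4/13, f(9) = 2/7.
Sum = Δx · [f(4) + f(5) + f(6) + ...].
Sum ≈ 2.135.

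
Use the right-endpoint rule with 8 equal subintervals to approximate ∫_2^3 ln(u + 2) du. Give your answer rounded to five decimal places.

1.51589

Δu = (3 − 2)/8 = 0.125.
Right endpoints: 2.125, 2.25, 2.375, 2.5, 2.625, 2.75, 2.875, 3.
f(2.125) ≈ 1.41707, f(2.25) ≈ 1.44692, f(2.375) ≈ 1.47591, f(2.5) ≈ 1.50408, f(2.625) ≈ 1.53148, f(2.75) ≈ 1.55814, f(2.875) ≈ 1.58412, f(3) ≈ 1.60944.
Sum = Δu · [f(2.125) + f(2.25) + f(2.375) + ...].
Sum ≈ 1.51589.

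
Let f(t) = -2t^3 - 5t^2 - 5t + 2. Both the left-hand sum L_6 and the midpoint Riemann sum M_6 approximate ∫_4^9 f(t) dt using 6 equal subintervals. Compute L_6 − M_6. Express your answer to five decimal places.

661.80556

L_6 ≈ -3738.7962963.
M_6 ≈ -4400.6018519.
L_6 − M_6 ≈ 661.80556.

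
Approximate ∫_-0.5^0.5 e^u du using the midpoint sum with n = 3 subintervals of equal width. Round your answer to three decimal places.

Δu = (0.5 − (-0.5))/3 = 1/3.
Midpoints: -1/3, 0, 1/3.
f(-1/3) ≈ 0.717, f(0) ≈ 1.000, f(1/3) ≈ 1.396.
Sum = Δu · [f(-1/3) + f(0) + f(1/3)].
Sum ≈ 1.037.

1.037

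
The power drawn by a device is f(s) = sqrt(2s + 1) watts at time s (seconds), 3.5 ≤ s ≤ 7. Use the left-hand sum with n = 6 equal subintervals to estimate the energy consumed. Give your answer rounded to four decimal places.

11.5151

Δs = (7 − 3.5)/6 = 7/12.
Left endpoints: 3.5, 49/12, 14/3, 5.25, 35/6, 77/12.
f(3.5) ≈ 2.8284, f(49/12) ≈ 3.0277, f(14/3) ≈ 3.2146, f(5.25) ≈ 3.3912, f(35/6) ≈ 3.5590, f(77/12) ≈ 3.7193.
Sum = Δs · [f(3.5) + f(49/12) + f(14/3) + ...].
Sum ≈ 11.5151.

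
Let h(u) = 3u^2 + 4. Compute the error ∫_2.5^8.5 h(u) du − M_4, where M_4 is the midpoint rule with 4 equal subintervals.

3.375

Exact integral: ∫_2.5^8.5 h(u) du = 622.5.
M_4 = 619.125.
Error = 622.5 − 619.125 = 3.375.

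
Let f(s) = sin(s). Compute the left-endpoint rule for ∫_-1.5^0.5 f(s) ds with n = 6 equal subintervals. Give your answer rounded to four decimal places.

Δs = (0.5 − (-1.5))/6 = 1/3.
Left endpoints: -1.5, -7/6, -5/6, -0.5, -1/6, 1/6.
f(-1.5) ≈ -0.9975, f(-7/6) ≈ -0.9194, f(-5/6) ≈ -0.7402, f(-0.5) ≈ -0.4794, f(-1/6) ≈ -0.1659, f(1/6) ≈ 0.1659.
Sum = Δs · [f(-1.5) + f(-7/6) + f(-5/6) + ...].
Sum ≈ -1.0455.

-1.0455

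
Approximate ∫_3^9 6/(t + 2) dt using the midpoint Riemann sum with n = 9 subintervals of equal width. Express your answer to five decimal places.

4.72723

Δt = (9 − 3)/9 = 2/3.
Midpoints: 10/3, 4, 14/3, 16/3, 6, 20/3, 22/3, 8, 26/3.
f(10/3) = 1.125, f(4) = 1, f(14/3) = 0.9, f(16/3) = 9/11, f(6) = 0.75, f(20/3) = 9/13, f(22/3) = 9/14, f(8) = 0.6, f(26/3) = 0.5625.
Sum = Δt · [f(10/3) + f(4) + f(14/3) + ...].
Sum ≈ 4.72723.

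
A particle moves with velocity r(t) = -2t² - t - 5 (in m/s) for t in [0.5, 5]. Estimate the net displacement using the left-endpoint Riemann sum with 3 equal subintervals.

Δt = (5 − 0.5)/3 = 1.5.
Left endpoints: 0.5, 2, 3.5.
r(0.5) = -6, r(2) = -15, r(3.5) = -33.
Sum = Δt · [r(0.5) + r(2) + r(3.5)].
Sum = -81.

-81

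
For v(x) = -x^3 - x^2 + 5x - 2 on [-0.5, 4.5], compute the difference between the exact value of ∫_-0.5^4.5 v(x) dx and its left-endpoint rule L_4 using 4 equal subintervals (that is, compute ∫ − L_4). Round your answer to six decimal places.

-44.791667

Exact integral: ∫_-0.5^4.5 v(x) dx ≈ -92.91666667.
L_4 = -48.125.
Error ≈ -92.91666667 − (-48.125) ≈ -44.791667.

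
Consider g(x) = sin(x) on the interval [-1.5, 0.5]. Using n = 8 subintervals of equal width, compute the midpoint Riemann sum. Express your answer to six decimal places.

-0.808950

Δx = (0.5 − (-1.5))/8 = 0.25.
Midpoints: -1.375, -1.125, -0.875, -0.625, -0.375, -0.125, 0.125, 0.375.
g(-1.375) ≈ -0.980893, g(-1.125) ≈ -0.902268, g(-0.875) ≈ -0.767544, g(-0.625) ≈ -0.585097, g(-0.375) ≈ -0.366273, g(-0.125) ≈ -0.124675, g(0.125) ≈ 0.124675, g(0.375) ≈ 0.366273.
Sum = Δx · [g(-1.375) + g(-1.125) + g(-0.875) + ...].
Sum ≈ -0.808950.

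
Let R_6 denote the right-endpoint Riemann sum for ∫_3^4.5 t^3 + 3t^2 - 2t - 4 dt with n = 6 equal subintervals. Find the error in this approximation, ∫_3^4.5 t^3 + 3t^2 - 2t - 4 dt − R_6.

Exact integral: ∫_3^4.5 f(t) dt = 129.140625.
R_6 = 141.22265625.
Error = 129.140625 − 141.22265625 = -12.08203125.

-12.08203125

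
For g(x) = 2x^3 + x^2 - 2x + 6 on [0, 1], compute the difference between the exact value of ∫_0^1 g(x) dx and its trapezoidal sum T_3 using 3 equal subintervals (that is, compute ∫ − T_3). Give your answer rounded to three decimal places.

Exact integral: ∫_0^1 g(x) dx ≈ 5.83333.
T_3 ≈ 5.90741.
Error ≈ 5.83333 − 5.90741 ≈ -0.074.

-0.074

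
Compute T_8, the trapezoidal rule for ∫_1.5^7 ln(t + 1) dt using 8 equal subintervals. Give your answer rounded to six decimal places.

Δt = (7 − 1.5)/8 = 0.6875.
f(1.5) ≈ 0.916291, f(2.1875) ≈ 1.159237, f(2.875) ≈ 1.354546, f(3.5625) ≈ 1.517871, f(4.25) ≈ 1.658228, f(4.9375) ≈ 1.781288, f(5.625) ≈ 1.890850, f(6.3125) ≈ 1.989585, f(7) ≈ 2.079442.
T_8 = (Δt/2)·[f(t_0) + 2f(t_1) + ... + 2f(t_{7}) + f(t_8)].
Sum ≈ 8.834011.

8.834011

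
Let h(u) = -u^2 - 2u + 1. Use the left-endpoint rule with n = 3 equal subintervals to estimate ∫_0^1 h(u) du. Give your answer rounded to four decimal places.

Δu = (1 − 0)/3 = 1/3.
Left endpoints: 0, 1/3, 2/3.
h(0) = 1, h(1/3) = 2/9, h(2/3) = -7/9.
Sum = Δu · [h(0) + h(1/3) + h(2/3)].
Sum ≈ 0.1481.

0.1481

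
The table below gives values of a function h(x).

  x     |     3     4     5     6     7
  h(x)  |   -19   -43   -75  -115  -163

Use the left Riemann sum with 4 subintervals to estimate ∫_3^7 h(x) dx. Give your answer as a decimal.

Δx = 1.
Sum = 1·[(-19) + (-43) + (-75) + (-115)] = -252.

-252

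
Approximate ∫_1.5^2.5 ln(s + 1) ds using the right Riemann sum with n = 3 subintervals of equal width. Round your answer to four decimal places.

1.1490

Δs = (2.5 − 1.5)/3 = 1/3.
Right endpoints: 11/6, 13/6, 2.5.
f(11/6) ≈ 1.0415, f(13/6) ≈ 1.1527, f(2.5) ≈ 1.2528.
Sum = Δs · [f(11/6) + f(13/6) + f(2.5)].
Sum ≈ 1.1490.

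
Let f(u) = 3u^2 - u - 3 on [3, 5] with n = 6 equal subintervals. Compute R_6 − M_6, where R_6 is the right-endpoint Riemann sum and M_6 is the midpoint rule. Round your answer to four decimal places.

R_6 ≈ 91.777778.
M_6 ≈ 83.944444.
R_6 − M_6 ≈ 7.8333.

7.8333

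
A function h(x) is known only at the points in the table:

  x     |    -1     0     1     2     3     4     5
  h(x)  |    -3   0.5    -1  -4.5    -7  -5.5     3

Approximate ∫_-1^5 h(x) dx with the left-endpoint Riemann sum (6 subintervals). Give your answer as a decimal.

Δx = 1.
Sum = 1·[(-3) + 0.5 + (-1) + (-4.5) + (-7) + (-5.5)] = -20.5.

-20.5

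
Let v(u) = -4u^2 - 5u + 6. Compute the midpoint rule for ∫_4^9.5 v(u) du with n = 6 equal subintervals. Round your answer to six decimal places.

-1208.917824

Δu = (9.5 − 4)/6 = 11/12.
Midpoints: 107/24, 5.375, 151/24, 173/24, 8.125, 217/24.
v(107/24) = -13795/144, v(5.375) = -136.4375, v(151/24) = -26467/144, v(173/24) = -34255/144, v(8.125) = -298.6875, v(217/24) = -52735/144.
Sum = Δu · [v(107/24) + v(5.375) + v(151/24) + ...].
Sum ≈ -1208.917824.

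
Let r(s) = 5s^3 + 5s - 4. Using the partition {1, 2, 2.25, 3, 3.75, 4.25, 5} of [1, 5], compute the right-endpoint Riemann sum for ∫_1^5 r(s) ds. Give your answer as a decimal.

Subinterval widths: 1, 0.25, 0.75, 0.75, 0.5, 0.75.
Right endpoints: 2, 2.25, 3, 3.75, 4.25, 5.
r(2) = 46, r(2.25) = 64.203125, r(3) = 146, r(3.75) = 278.421875, r(4.25) = 401.078125, r(5) = 646.
Sum = Σ Δs_i · r(s_i).
Sum = 1065.40625.

1065.40625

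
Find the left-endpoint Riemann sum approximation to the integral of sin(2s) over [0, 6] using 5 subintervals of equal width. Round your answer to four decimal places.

0.3584

Δs = (6 − 0)/5 = 1.2.
Left endpoints: 0, 1.2, 2.4, 3.6, 4.8.
f(0) ≈ 0.0000, f(1.2) ≈ 0.6755, f(2.4) ≈ -0.9962, f(3.6) ≈ 0.7937, f(4.8) ≈ -0.1743.
Sum = Δs · [f(0) + f(1.2) + f(2.4) + f(3.6) + f(4.8)].
Sum ≈ 0.3584.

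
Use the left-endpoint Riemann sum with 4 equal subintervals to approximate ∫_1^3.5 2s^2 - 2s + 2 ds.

16.5234375

Δs = (3.5 − 1)/4 = 0.625.
Left endpoints: 1, 1.625, 2.25, 2.875.
f(1) = 2, f(1.625) = 4.03125, f(2.25) = 7.625, f(2.875) = 12.78125.
Sum = Δs · [f(1) + f(1.625) + f(2.25) + f(2.875)].
Sum = 16.5234375.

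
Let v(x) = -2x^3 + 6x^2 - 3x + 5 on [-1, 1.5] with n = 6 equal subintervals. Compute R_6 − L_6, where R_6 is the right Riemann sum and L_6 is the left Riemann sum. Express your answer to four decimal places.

R_6 ≈ 15.846354.
L_6 = 19.4921875.
R_6 − L_6 ≈ -3.6458.

-3.6458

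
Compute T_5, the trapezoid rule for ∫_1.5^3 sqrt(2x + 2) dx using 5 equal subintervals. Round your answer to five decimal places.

3.81499

Δx = (3 − 1.5)/5 = 0.3.
f(1.5) ≈ 2.23607, f(1.8) ≈ 2.36643, f(2.1) ≈ 2.48998, f(2.4) ≈ 2.60768, f(2.7) ≈ 2.72029, f(3) ≈ 2.82843.
T_5 = (Δx/2)·[f(x_0) + 2f(x_1) + ... + 2f(x_{4}) + f(x_5)].
Sum ≈ 3.81499.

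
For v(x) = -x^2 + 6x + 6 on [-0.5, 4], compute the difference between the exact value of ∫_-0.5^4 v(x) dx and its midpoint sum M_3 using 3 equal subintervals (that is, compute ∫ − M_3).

Exact integral: ∫_-0.5^4 v(x) dx = 52.875.
M_3 = 53.71875.
Error = 52.875 − 53.71875 = -0.84375.

-0.84375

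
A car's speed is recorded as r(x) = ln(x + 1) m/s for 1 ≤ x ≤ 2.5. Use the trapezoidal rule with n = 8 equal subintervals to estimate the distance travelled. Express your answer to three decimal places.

Δx = (2.5 − 1)/8 = 0.1875.
r(1) ≈ 0.693, r(1.1875) ≈ 0.783, r(1.375) ≈ 0.865, r(1.5625) ≈ 0.941, r(1.75) ≈ 1.012, r(1.9375) ≈ 1.078, r(2.125) ≈ 1.139, r(2.3125) ≈ 1.198, r(2.5) ≈ 1.253.
T_8 = (Δx/2)·[r(x_0) + 2r(x_1) + ... + 2r(x_{7}) + r(x_8)].
Sum ≈ 1.498.

1.498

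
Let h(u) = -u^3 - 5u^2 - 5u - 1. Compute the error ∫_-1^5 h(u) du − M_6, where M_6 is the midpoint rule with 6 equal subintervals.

-5.5

Exact integral: ∫_-1^5 h(u) du = -432.
M_6 = -426.5.
Error = -432 − (-426.5) = -5.5.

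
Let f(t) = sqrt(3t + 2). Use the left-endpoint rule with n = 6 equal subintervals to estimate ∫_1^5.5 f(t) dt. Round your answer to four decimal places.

Δt = (5.5 − 1)/6 = 0.75.
Left endpoints: 1, 1.75, 2.5, 3.25, 4, 4.75.
f(1) ≈ 2.2361, f(1.75) ≈ 2.6926, f(2.5) ≈ 3.0822, f(3.25) ≈ 3.4278, f(4) ≈ 3.7417, f(4.75) ≈ 4.0311.
Sum = Δt · [f(1) + f(1.75) + f(2.5) + ...].
Sum ≈ 14.4086.

14.4086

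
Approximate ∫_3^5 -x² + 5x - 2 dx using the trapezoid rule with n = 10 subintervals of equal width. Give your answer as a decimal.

3.32

Δx = (5 − 3)/10 = 0.2.
f(3) = 4, f(3.2) = 3.76, f(3.4) = 3.44, f(3.6) = 3.04, f(3.8) = 2.56, f(4) = 2, f(4.2) = 1.36, f(4.4) = 0.64, f(4.6) = -0.16, f(4.8) = -1.04, f(5) = -2.
T_10 = (Δx/2)·[f(x_0) + 2f(x_1) + ... + 2f(x_{9}) + f(x_10)].
Sum = 3.32.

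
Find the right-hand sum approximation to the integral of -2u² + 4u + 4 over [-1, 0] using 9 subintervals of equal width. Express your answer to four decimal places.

Δu = (0 − (-1))/9 = 1/9.
Right endpoints: -8/9, -7/9, -2/3, -5/9, -4/9, -1/3, -2/9, -1/9, 0.
f(-8/9) = -92/81, f(-7/9) = -26/81, f(-2/3) = 4/9, f(-5/9) = 94/81, f(-4/9) = 148/81, f(-1/3) = 22/9, f(-2/9) = 244/81, f(-1/9) = 286/81, f(0) = 4.
Sum = Δu · [f(-8/9) + f(-7/9) + f(-2/3) + ...].
Sum ≈ 1.6626.

1.6626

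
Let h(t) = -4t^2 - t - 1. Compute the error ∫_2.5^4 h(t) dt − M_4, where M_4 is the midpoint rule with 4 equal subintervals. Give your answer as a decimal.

Exact integral: ∫_2.5^4 h(t) dt = -70.875.
M_4 = -70.8046875.
Error = -70.875 − (-70.8046875) = -0.0703125.

-0.0703125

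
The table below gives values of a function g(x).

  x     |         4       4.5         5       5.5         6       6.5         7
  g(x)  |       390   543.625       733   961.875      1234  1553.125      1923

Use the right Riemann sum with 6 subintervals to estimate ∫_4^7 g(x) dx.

3474.3125

Δx = 0.5.
Sum = 0.5·[543.625 + 733 + 961.875 + 1234 + 1553.125 + 1923] = 3474.3125.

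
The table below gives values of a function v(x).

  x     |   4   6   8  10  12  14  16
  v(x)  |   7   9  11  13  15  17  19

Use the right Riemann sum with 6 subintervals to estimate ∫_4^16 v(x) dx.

Δx = 2.
Sum = 2·[9 + 11 + 13 + 15 + 17 + 19] = 168.

168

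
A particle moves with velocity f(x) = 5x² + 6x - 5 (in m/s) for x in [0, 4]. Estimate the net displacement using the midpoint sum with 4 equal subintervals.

Δx = (4 − 0)/4 = 1.
Midpoints: 0.5, 1.5, 2.5, 3.5.
f(0.5) = -0.75, f(1.5) = 15.25, f(2.5) = 41.25, f(3.5) = 77.25.
Sum = Δx · [f(0.5) + f(1.5) + f(2.5) + f(3.5)].
Sum = 133.

133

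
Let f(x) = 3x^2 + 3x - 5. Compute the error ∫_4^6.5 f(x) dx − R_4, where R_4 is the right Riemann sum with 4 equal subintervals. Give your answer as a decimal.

Exact integral: ∫_4^6.5 f(x) dx = 237.5.
R_4 = 264.94140625.
Error = 237.5 − 264.94140625 = -27.44140625.

-27.44140625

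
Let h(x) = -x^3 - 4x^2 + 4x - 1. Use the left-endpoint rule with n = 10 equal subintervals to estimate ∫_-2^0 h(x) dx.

Δx = (0 − (-2))/10 = 0.2.
Left endpoints: -2, -1.8, -1.6, -1.4, -1.2, -1, -0.8, -0.6, -0.4, -0.2.
h(-2) = -17, h(-1.8) = -15.328, h(-1.6) = -13.544, h(-1.4) = -11.696, h(-1.2) = -9.832, h(-1) = -8, h(-0.8) = -6.248, h(-0.6) = -4.624, h(-0.4) = -3.176, h(-0.2) = -1.952.
Sum = Δx · [h(-2) + h(-1.8) + h(-1.6) + ...].
Sum = -18.28.

-18.28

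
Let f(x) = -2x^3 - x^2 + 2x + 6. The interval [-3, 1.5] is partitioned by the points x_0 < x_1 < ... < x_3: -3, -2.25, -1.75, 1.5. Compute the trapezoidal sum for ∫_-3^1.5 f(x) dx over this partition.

Subinterval widths: 0.75, 0.5, 3.25.
f(-3) = 45, f(-2.25) = 19.21875, f(-1.75) = 10.15625, f(1.5) = 0.
On each subinterval the trapezoid contributes (Δx_i/2)·[f(x_{i-1}) + f(x_i)].
Sum = 47.9296875.

47.9296875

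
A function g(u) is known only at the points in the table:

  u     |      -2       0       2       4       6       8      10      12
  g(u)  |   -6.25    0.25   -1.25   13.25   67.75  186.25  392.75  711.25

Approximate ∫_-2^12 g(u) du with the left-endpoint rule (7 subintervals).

Δu = 2.
Sum = 2·[(-6.25) + 0.25 + (-1.25) + 13.25 + 67.75 + 186.25 + 392.75] = 1305.5.

1305.5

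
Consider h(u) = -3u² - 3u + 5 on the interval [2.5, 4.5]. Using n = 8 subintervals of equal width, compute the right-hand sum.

-92.5625

Δu = (4.5 − 2.5)/8 = 0.25.
Right endpoints: 2.75, 3, 3.25, 3.5, 3.75, 4, 4.25, 4.5.
h(2.75) = -25.9375, h(3) = -31, h(3.25) = -36.4375, h(3.5) = -42.25, h(3.75) = -48.4375, h(4) = -55, h(4.25) = -61.9375, h(4.5) = -69.25.
Sum = Δu · [h(2.75) + h(3) + h(3.25) + ...].
Sum = -92.5625.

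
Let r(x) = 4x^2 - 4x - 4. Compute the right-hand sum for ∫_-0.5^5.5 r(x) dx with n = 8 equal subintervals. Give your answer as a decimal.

176.25

Δx = (5.5 − (-0.5))/8 = 0.75.
Right endpoints: 0.25, 1, 1.75, 2.5, 3.25, 4, 4.75, 5.5.
r(0.25) = -4.75, r(1) = -4, r(1.75) = 1.25, r(2.5) = 11, r(3.25) = 25.25, r(4) = 44, r(4.75) = 67.25, r(5.5) = 95.
Sum = Δx · [r(0.25) + r(1) + r(1.75) + ...].
Sum = 176.25.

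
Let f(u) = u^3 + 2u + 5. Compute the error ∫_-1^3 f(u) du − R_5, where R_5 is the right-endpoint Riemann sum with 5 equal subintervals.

Exact integral: ∫_-1^3 f(u) du = 48.
R_5 = 63.68.
Error = 48 − 63.68 = -15.68.

-15.68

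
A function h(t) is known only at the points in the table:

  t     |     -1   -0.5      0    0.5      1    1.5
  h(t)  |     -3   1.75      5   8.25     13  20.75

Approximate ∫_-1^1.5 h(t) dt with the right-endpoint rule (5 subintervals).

Δt = 0.5.
Sum = 0.5·[1.75 + 5 + 8.25 + 13 + 20.75] = 24.375.

24.375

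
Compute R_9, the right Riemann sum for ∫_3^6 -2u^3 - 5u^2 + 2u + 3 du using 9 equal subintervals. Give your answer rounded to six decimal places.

-972.777778

Δu = (6 − 3)/9 = 1/3.
Right endpoints: 10/3, 11/3, 4, 13/3, 14/3, 5, 16/3, 17/3, 6.
f(10/3) = -3239/27, f(11/3) = -4198/27, f(4) = -197, f(13/3) = -6614/27, f(14/3) = -8095/27, f(5) = -362, f(16/3) = -11663/27, f(17/3) = -13774/27, f(6) = -597.
Sum = Δu · [f(10/3) + f(11/3) + f(4) + ...].
Sum ≈ -972.777778.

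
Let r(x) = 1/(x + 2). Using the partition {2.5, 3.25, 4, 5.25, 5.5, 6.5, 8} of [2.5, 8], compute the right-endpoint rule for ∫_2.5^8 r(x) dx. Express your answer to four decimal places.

0.7413

Subinterval widths: 0.75, 0.75, 1.25, 0.25, 1, 1.5.
Right endpoints: 3.25, 4, 5.25, 5.5, 6.5, 8.
r(3.25) = 4/21, r(4) = 1/6, r(5.25) = 4/29, r(5.5) = 2/15, r(6.5) = 2/17, r(8) = 0.1.
Sum = Σ Δx_i · r(x_i).
Sum ≈ 0.7413.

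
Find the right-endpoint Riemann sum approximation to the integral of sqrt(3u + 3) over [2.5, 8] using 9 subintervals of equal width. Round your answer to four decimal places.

24.2082

Δu = (8 − 2.5)/9 = 11/18.
Right endpoints: 28/9, 67/18, 13/3, 89/18, 50/9, 37/6, 61/9, 133/18, 8.
f(28/9) ≈ 3.5119, f(67/18) ≈ 3.7639, f(13/3) ≈ 4.0000, f(89/18) ≈ 4.2230, f(50/9) ≈ 4.4347, f(37/6) ≈ 4.6368, f(61/9) ≈ 4.8305, f(133/18) ≈ 5.0166, f(8) ≈ 5.1962.
Sum = Δu · [f(28/9) + f(67/18) + f(13/3) + ...].
Sum ≈ 24.2082.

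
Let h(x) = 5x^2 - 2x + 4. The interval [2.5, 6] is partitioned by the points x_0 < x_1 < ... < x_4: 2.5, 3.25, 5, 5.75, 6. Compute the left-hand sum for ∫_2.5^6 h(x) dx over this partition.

239.4375

Subinterval widths: 0.75, 1.75, 0.75, 0.25.
Left endpoints: 2.5, 3.25, 5, 5.75.
h(2.5) = 30.25, h(3.25) = 50.3125, h(5) = 119, h(5.75) = 157.8125.
Sum = Σ Δx_i · h(x_i).
Sum = 239.4375.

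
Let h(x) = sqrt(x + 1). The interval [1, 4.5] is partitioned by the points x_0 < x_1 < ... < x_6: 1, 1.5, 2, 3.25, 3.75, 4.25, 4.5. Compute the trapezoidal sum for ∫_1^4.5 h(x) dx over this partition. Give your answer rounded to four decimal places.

Subinterval widths: 0.5, 0.5, 1.25, 0.5, 0.5, 0.25.
h(1) ≈ 1.4142, h(1.5) ≈ 1.5811, h(2) ≈ 1.7321, h(3.25) ≈ 2.0616, h(3.75) ≈ 2.1794, h(4.25) ≈ 2.2913, h(4.5) ≈ 2.3452.
On each subinterval the trapezoid contributes (Δx_i/2)·[h(x_{i-1}) + h(x_i)].
Sum ≈ 6.7056.

6.7056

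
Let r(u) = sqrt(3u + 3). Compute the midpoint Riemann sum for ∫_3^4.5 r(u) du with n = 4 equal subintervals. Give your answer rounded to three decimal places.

Δu = (4.5 − 3)/4 = 0.375.
Midpoints: 3.1875, 3.5625, 3.9375, 4.3125.
r(3.1875) ≈ 3.544, r(3.5625) ≈ 3.700, r(3.9375) ≈ 3.849, r(4.3125) ≈ 3.992.
Sum = Δu · [r(3.1875) + r(3.5625) + r(3.9375) + r(4.3125)].
Sum ≈ 5.657.

5.657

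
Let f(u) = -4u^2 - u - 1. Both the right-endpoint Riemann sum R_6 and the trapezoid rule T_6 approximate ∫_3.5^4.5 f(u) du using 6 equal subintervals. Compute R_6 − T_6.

-2.75

R_6 ≈ -72.1018519.
T_6 ≈ -69.3518519.
R_6 − T_6 = -2.75.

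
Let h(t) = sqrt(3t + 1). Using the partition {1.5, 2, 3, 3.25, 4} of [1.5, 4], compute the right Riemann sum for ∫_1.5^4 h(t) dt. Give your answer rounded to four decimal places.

8.0090

Subinterval widths: 0.5, 1, 0.25, 0.75.
Right endpoints: 2, 3, 3.25, 4.
h(2) ≈ 2.6458, h(3) ≈ 3.1623, h(3.25) ≈ 3.2787, h(4) ≈ 3.6056.
Sum = Σ Δt_i · h(t_i).
Sum ≈ 8.0090.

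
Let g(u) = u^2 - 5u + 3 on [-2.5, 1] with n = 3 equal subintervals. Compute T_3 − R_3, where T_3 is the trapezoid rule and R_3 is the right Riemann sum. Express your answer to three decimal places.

13.271

T_3 ≈ 29.96065.
R_3 ≈ 16.68981.
T_3 − R_3 ≈ 13.271.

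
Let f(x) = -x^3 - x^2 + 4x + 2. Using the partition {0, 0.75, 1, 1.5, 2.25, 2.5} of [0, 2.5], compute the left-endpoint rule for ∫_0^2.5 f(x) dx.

Subinterval widths: 0.75, 0.25, 0.5, 0.75, 0.25.
Left endpoints: 0, 0.75, 1, 1.5, 2.25.
f(0) = 2, f(0.75) = 4.015625, f(1) = 4, f(1.5) = 2.375, f(2.25) = -5.453125.
Sum = Σ Δx_i · f(x_i).
Sum = 4.921875.

4.921875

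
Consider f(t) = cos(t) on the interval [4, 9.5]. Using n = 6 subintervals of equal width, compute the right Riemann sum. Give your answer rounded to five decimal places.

0.47579

Δt = (9.5 − 4)/6 = 11/12.
Right endpoints: 59/12, 35/6, 6.75, 23/3, 103/12, 9.5.
f(59/12) ≈ 0.20286, f(35/6) ≈ 0.90051, f(6.75) ≈ 0.89301, f(23/3) ≈ 0.18622, f(103/12) ≈ -0.66639, f(9.5) ≈ -0.99717.
Sum = Δt · [f(59/12) + f(35/6) + f(6.75) + ...].
Sum ≈ 0.47579.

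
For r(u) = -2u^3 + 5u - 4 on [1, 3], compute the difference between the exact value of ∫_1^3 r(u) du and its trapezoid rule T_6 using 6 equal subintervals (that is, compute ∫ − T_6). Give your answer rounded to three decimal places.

0.444

Exact integral: ∫_1^3 r(u) du = -28.
T_6 ≈ -28.44444.
Error ≈ -28 − (-28.44444) ≈ 0.444.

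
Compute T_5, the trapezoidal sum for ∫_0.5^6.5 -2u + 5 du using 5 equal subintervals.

-12

Δu = (6.5 − 0.5)/5 = 1.2.
f(0.5) = 4, f(1.7) = 1.6, f(2.9) = -0.8, f(4.1) = -3.2, f(5.3) = -5.6, f(6.5) = -8.
T_5 = (Δu/2)·[f(u_0) + 2f(u_1) + ... + 2f(u_{4}) + f(u_5)].
Sum = -12.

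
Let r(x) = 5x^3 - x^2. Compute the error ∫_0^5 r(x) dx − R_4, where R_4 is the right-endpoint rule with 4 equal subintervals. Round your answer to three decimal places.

Exact integral: ∫_0^5 r(x) dx ≈ 739.58333.
R_4 = 1162.109375.
Error ≈ 739.58333 − 1162.109375 ≈ -422.526.

-422.526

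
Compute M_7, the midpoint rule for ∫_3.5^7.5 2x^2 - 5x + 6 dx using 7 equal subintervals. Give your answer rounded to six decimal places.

Δx = (7.5 − 3.5)/7 = 4/7.
Midpoints: 53/14, 61/14, 69/14, 5.5, 85/14, 93/14, 101/14.
f(53/14) = 771/49, f(61/14) = 1087/49, f(69/14) = 1467/49, f(5.5) = 39, f(85/14) = 2419/49, f(93/14) = 2991/49, f(101/14) = 3627/49.
Sum = Δx · [f(53/14) + f(61/14) + f(69/14) + ...].
Sum ≈ 166.448980.

166.448980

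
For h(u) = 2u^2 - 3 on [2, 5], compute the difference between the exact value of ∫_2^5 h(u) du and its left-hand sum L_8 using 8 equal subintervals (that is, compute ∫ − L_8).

7.734375

Exact integral: ∫_2^5 h(u) du = 69.
L_8 = 61.265625.
Error = 69 − 61.265625 = 7.734375.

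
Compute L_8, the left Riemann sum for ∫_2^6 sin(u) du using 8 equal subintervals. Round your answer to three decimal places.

Δu = (6 − 2)/8 = 0.5.
Left endpoints: 2, 2.5, 3, 3.5, 4, 4.5, 5, 5.5.
f(2) ≈ 0.909, f(2.5) ≈ 0.598, f(3) ≈ 0.141, f(3.5) ≈ -0.351, f(4) ≈ -0.757, f(4.5) ≈ -0.978, f(5) ≈ -0.959, f(5.5) ≈ -0.706.
Sum = Δu · [f(2) + f(2.5) + f(3) + ...].
Sum ≈ -1.050.

-1.050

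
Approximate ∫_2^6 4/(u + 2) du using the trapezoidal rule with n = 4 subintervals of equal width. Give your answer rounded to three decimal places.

Δu = (6 − 2)/4 = 1.
f(2) = 1, f(3) = 0.8, f(4) = 2/3, f(5) = 4/7, f(6) = 0.5.
T_4 = (Δu/2)·[f(u_0) + 2f(u_1) + 2f(u_2) + 2f(u_3) + f(u_4)].
Sum ≈ 2.788.

2.788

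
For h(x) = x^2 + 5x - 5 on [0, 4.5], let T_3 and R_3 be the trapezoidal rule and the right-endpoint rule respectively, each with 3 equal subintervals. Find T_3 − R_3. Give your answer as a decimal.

-32.0625

T_3 = 60.1875.
R_3 = 92.25.
T_3 − R_3 = -32.0625.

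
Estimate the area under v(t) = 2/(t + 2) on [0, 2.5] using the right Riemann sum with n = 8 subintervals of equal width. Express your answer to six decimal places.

Δt = (2.5 − 0)/8 = 0.3125.
Right endpoints: 0.3125, 0.625, 0.9375, 1.25, 1.5625, 1.875, 2.1875, 2.5.
v(0.3125) = 32/37, v(0.625) = 16/21, v(0.9375) = 32/47, v(1.25) = 8/13, v(1.5625) = 32/57, v(1.875) = 16/31, v(2.1875) = 32/67, v(2.5) = 4/9.
Sum = Δt · [v(0.3125) + v(0.625) + v(0.9375) + ...].
Sum ≈ 1.538311.

1.538311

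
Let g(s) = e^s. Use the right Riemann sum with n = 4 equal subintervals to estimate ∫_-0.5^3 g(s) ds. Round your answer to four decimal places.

29.2283

Δs = (3 − (-0.5))/4 = 0.875.
Right endpoints: 0.375, 1.25, 2.125, 3.
g(0.375) ≈ 1.4550, g(1.25) ≈ 3.4903, g(2.125) ≈ 8.3729, g(3) ≈ 20.0855.
Sum = Δs · [g(0.375) + g(1.25) + g(2.125) + g(3)].
Sum ≈ 29.2283.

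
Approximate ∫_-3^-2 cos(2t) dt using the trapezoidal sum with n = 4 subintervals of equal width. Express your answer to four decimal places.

Δt = (-2 − (-3))/4 = 0.25.
f(-3) ≈ 0.9602, f(-2.75) ≈ 0.7087, f(-2.5) ≈ 0.2837, f(-2.25) ≈ -0.2108, f(-2) ≈ -0.6536.
T_4 = (Δt/2)·[f(t_0) + 2f(t_1) + 2f(t_2) + 2f(t_3) + f(t_4)].
Sum ≈ 0.2337.

0.2337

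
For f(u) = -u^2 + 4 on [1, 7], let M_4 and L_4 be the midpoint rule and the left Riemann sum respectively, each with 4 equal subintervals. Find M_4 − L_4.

M_4 = -88.875.
L_4 = -56.25.
M_4 − L_4 = -32.625.

-32.625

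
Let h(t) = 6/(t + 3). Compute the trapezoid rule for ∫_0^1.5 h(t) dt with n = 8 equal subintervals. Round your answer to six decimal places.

Δt = (1.5 − 0)/8 = 0.1875.
h(0) = 2, h(0.1875) = 32/17, h(0.375) = 16/9, h(0.5625) = 32/19, h(0.75) = 1.6, h(0.9375) = 32/21, h(1.125) = 16/11, h(1.3125) = 32/23, h(1.5) = 4/3.
T_8 = (Δt/2)·[h(t_0) + 2h(t_1) + ... + 2h(t_{7}) + h(t_8)].
Sum ≈ 2.433875.

2.433875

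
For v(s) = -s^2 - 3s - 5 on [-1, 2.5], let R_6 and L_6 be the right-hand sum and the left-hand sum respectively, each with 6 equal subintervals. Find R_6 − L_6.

R_6 ≈ -35.708912.
L_6 ≈ -26.521412.
R_6 − L_6 = -9.1875.

-9.1875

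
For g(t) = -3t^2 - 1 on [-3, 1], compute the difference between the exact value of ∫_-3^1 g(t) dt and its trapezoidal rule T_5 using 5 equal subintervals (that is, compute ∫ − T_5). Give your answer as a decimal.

Exact integral: ∫_-3^1 g(t) dt = -32.
T_5 = -33.28.
Error = -32 − (-33.28) = 1.28.

1.28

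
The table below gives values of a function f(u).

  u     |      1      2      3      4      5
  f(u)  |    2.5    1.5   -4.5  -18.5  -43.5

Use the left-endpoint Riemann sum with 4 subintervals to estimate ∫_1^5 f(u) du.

-19

Δu = 1.
Sum = 1·[2.5 + 1.5 + (-4.5) + (-18.5)] = -19.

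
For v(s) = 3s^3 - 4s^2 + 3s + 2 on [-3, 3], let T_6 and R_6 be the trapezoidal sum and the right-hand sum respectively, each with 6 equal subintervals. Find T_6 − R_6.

T_6 = -64.
R_6 = 26.
T_6 − R_6 = -90.

-90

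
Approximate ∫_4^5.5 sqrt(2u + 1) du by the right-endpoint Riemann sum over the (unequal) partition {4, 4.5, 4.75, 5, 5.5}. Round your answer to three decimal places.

Subinterval widths: 0.5, 0.25, 0.25, 0.5.
Right endpoints: 4.5, 4.75, 5, 5.5.
f(4.5) ≈ 3.162, f(4.75) ≈ 3.240, f(5) ≈ 3.317, f(5.5) ≈ 3.464.
Sum = Σ Δu_i · f(u_i).
Sum ≈ 4.952.

4.952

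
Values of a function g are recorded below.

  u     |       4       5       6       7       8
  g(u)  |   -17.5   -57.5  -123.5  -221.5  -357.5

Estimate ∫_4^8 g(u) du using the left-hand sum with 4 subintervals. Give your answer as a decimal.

-420

Δu = 1.
Sum = 1·[(-17.5) + (-57.5) + (-123.5) + (-221.5)] = -420.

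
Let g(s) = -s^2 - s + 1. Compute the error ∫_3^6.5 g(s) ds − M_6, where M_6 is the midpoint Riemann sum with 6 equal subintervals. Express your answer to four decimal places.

-0.0992

Exact integral: ∫_3^6.5 g(s) ds ≈ -95.666667.
M_6 ≈ -95.567419.
Error ≈ -95.666667 − (-95.567419) ≈ -0.0992.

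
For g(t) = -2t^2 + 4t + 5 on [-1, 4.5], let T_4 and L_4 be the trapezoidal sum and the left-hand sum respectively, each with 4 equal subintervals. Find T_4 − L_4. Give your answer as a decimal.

T_4 = 1.1171875.
L_4 = 12.4609375.
T_4 − L_4 = -11.34375.

-11.34375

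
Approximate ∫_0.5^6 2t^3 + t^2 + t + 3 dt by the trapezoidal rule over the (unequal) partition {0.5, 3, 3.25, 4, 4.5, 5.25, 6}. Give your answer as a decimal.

Subinterval widths: 2.5, 0.25, 0.75, 0.5, 0.75, 0.75.
f(0.5) = 4, f(3) = 69, f(3.25) = 85.46875, f(4) = 151, f(4.5) = 210, f(5.25) = 325.21875, f(6) = 477.
On each subinterval the trapezoid contributes (Δt_i/2)·[f(t_{i-1}) + f(t_i)].
Sum = 791.0234375.

791.0234375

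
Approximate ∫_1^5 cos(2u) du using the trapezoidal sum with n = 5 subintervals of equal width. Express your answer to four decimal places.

Δu = (5 − 1)/5 = 0.8.
f(1) ≈ -0.4161, f(1.8) ≈ -0.8968, f(2.6) ≈ 0.4685, f(3.4) ≈ 0.8694, f(4.2) ≈ -0.5193, f(5) ≈ -0.8391.
T_5 = (Δu/2)·[f(u_0) + 2f(u_1) + ... + 2f(u_{4}) + f(u_5)].
Sum ≈ -0.5646.

-0.5646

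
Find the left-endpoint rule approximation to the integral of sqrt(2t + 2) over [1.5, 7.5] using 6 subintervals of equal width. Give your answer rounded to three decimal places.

Δt = (7.5 − 1.5)/6 = 1.
Left endpoints: 1.5, 2.5, 3.5, 4.5, 5.5, 6.5.
f(1.5) ≈ 2.236, f(2.5) ≈ 2.646, f(3.5) ≈ 3.000, f(4.5) ≈ 3.317, f(5.5) ≈ 3.606, f(6.5) ≈ 3.873.
Sum = Δt · [f(1.5) + f(2.5) + f(3.5) + ...].
Sum ≈ 18.677.

18.677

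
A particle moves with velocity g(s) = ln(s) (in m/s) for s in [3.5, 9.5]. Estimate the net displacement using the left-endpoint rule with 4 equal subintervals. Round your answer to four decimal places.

10.2202

Δs = (9.5 − 3.5)/4 = 1.5.
Left endpoints: 3.5, 5, 6.5, 8.
g(3.5) ≈ 1.2528, g(5) ≈ 1.6094, g(6.5) ≈ 1.8718, g(8) ≈ 2.0794.
Sum = Δs · [g(3.5) + g(5) + g(6.5) + g(8)].
Sum ≈ 10.2202.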